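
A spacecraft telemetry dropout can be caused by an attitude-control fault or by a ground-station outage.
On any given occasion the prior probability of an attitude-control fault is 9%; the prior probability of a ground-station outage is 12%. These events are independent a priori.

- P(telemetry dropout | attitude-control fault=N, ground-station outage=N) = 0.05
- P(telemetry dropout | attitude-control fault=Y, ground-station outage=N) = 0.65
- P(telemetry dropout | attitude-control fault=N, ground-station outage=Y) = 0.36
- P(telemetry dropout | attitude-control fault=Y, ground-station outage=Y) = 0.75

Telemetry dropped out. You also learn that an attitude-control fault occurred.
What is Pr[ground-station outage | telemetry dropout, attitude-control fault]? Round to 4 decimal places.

Pr[ground-station outage | telemetry dropout, attitude-control fault] ≈ 0.1360

P(telemetry dropout | attitude-control fault) = 0.65*0.88 + 0.75*0.12 = 0.572000 + 0.090000 = 0.662000
The ground-station outage-present share is 0.75*0.12 = 0.090000.
Hence the posterior is 0.090000/0.662000 ≈ 0.1360.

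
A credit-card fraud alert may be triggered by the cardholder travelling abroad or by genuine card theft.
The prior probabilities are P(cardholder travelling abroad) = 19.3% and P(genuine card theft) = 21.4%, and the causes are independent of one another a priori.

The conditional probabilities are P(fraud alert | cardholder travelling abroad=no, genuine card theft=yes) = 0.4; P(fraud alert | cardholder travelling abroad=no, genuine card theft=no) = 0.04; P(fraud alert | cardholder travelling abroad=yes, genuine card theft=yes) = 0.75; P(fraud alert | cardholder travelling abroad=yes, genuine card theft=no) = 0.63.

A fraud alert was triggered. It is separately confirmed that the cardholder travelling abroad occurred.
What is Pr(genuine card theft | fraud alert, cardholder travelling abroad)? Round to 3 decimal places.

Pr(genuine card theft | fraud alert, cardholder travelling abroad) ≈ 0.245

For the numerator, keep only genuine card theft=true terms: 0.75×0.214 = 0.160500
The normalizing constant is 0.63×0.786 + 0.75×0.214 = 0.655680
P(genuine card theft | fraud alert, cardholder travelling abroad) = 0.160500/0.655680 ≈ 0.245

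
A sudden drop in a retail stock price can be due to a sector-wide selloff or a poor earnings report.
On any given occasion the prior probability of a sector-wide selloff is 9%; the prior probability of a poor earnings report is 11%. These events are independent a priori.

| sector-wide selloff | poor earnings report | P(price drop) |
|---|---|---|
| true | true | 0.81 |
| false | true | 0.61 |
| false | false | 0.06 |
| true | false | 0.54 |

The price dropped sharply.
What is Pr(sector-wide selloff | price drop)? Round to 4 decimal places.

Pr(sector-wide selloff | price drop) ≈ 0.3186

Sum P(price drop|·) weighted by the priors over the 4 (sector-wide selloff, poor earnings report) configurations:
  P(price drop) = 0.06×0.91×0.89 + 0.61×0.91×0.11 + 0.54×0.09×0.89 + 0.81×0.09×0.11
        = 0.048594 + 0.061061 + 0.043254 + 0.008019 = 0.160928
The terms with sector-wide selloff present sum to 0.051273, so
  P(sector-wide selloff | price drop) = 0.051273 / 0.160928 ≈ 0.3186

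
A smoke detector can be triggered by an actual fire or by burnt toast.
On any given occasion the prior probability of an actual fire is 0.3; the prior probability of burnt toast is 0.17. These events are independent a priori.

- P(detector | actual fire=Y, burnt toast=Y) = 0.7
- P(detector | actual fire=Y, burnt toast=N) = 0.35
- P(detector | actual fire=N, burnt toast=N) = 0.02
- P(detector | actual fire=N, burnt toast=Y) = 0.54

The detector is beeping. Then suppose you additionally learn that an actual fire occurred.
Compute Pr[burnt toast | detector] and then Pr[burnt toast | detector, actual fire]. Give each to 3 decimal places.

Pr[burnt toast | detector] ≈ 0.503; Pr[burnt toast | detector, actual fire] ≈ 0.291

Weight on burnt toast=true, given the evidence: 0.064260 + 0.035700 = 0.099960
Denominator P(detector): 0.02*0.7*0.83 + 0.54*0.7*0.17 + 0.35*0.3*0.83 + 0.7*0.3*0.17 = 0.198730
P(burnt toast | detector) = 0.099960/0.198730 ≈ 0.503

Now also conditioning on actual fire=true:
Sum P(detector|·) weighted by the priors over both values of burnt toast:
  P(detector | actual fire) = 0.35·0.83 + 0.7·0.17
        = 0.290500 + 0.119000 = 0.409500
The terms with burnt toast present sum to 0.119000, so
  P(burnt toast | detector, actual fire) = 0.119000 / 0.409500 ≈ 0.291
This is intercausal reasoning (explaining away): once actual fire accounts for the detector, burnt toast becomes less likely.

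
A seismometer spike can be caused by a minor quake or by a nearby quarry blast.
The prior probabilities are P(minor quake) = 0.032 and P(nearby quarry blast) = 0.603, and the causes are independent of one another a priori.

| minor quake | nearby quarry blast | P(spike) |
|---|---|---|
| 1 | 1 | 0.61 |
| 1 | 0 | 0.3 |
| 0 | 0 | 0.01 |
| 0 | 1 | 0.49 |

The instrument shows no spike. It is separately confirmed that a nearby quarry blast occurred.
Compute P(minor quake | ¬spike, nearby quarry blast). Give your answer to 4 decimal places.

P(minor quake | ¬spike, nearby quarry blast) ≈ 0.0247

P(¬spike | nearby quarry blast) = 0.51·0.968 + 0.39·0.032 = 0.493680 + 0.012480 = 0.506160
Of this, 0.012480 comes from 0.39·0.032 (the minor quake=true cases).
P(minor quake | ¬spike, nearby quarry blast) = 0.012480 / 0.506160 ≈ 0.0247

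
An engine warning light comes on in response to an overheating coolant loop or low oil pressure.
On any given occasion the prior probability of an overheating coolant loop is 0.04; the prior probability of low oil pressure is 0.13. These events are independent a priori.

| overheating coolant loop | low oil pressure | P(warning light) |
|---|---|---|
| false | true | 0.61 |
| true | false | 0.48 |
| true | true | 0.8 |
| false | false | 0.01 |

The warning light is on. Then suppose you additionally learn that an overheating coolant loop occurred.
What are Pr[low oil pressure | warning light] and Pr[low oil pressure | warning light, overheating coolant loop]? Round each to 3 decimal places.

Pr[low oil pressure | warning light] ≈ 0.762; Pr[low oil pressure | warning light, overheating coolant loop] ≈ 0.199

P(warning light) = 0.01·0.96·0.87 + 0.61·0.96·0.13 + 0.48·0.04·0.87 + 0.8·0.04·0.13 = 0.008352 + 0.076128 + 0.016704 + 0.004160 = 0.105344
The low oil pressure-present share is 0.076128 + 0.004160 = 0.080288.
So P(low oil pressure | warning light) = 0.080288/0.105344 ≈ 0.762.

With the extra evidence:
By total probability over both values of low oil pressure:
  P(warning light | overheating coolant loop) = 0.48·0.87 + 0.8·0.13
        = 0.417600 + 0.104000 = 0.521600
The terms with low oil pressure present sum to 0.104000, so
  P(low oil pressure | warning light, overheating coolant loop) = 0.104000 / 0.521600 ≈ 0.199
This is intercausal reasoning (explaining away): once overheating coolant loop accounts for the warning light, low oil pressure becomes less likely.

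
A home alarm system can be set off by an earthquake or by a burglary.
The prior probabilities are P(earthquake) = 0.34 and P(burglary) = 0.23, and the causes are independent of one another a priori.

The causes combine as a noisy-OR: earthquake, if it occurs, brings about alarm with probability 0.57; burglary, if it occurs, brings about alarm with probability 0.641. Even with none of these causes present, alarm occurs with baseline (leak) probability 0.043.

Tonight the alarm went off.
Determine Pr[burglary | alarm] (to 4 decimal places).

Under noisy-OR, P(alarm | causes) = 1 − (1−0.043)·∏(1−qᵢ) over the active causes.
Weight on burglary=true, given the evidence: 0.099647 + 0.066647 = 0.166294
Denominator P(alarm): 0.043*0.66*0.77 + 0.656437*0.66*0.23 + 0.58849*0.34*0.77 + 0.852268*0.34*0.23 = 0.342214
Posterior = 0.166294 / 0.342214 ≈ 0.4859

Pr[burglary | alarm] ≈ 0.4859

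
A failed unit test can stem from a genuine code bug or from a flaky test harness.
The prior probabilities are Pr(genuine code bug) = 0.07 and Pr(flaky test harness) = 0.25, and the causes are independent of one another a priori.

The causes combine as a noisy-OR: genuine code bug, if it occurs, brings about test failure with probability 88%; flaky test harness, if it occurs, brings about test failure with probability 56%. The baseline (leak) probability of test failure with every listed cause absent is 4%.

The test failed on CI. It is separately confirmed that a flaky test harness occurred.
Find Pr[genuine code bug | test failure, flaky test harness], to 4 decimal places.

Pr[genuine code bug | test failure, flaky test harness] ≈ 0.1101

Under noisy-OR, P(test failure | causes) = 1 − (1−0.04)·∏(1−qᵢ) over the active causes.
Numerator (weight on configurations with genuine code bug): 0.949312×0.07 = 0.066452
The normalizing constant is 0.5776×0.93 + 0.949312×0.07 = 0.603620
Posterior = 0.066452 / 0.603620 ≈ 0.1101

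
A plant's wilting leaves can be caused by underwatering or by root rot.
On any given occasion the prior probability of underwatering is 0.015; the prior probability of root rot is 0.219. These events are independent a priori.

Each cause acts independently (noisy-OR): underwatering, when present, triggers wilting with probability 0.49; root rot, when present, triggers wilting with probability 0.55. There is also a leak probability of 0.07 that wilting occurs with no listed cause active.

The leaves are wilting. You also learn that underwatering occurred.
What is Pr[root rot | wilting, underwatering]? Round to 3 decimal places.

Under noisy-OR, P(wilting | causes) = 1 − (1−0.07)·∏(1−qᵢ) over the active causes.
By total probability over both values of root rot:
  P(wilting | underwatering) = 0.5257*0.781 + 0.786565*0.219
        = 0.410572 + 0.172258 = 0.582830
Configurations with root rot contribute 0.172258, so
  P(root rot | wilting, underwatering) = 0.172258 / 0.582830 ≈ 0.296

Pr[root rot | wilting, underwatering] ≈ 0.296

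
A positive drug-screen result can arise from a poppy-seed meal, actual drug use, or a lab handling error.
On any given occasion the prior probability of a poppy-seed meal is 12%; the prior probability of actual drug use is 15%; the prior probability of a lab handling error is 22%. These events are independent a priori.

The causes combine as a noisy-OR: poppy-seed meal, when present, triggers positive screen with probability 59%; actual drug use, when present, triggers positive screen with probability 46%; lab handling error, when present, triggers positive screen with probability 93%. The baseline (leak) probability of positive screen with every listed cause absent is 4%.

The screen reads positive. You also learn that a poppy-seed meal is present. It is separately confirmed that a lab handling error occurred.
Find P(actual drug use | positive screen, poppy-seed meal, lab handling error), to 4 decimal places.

Under noisy-OR, P(positive screen | causes) = 1 − (1−0.04)·∏(1−qᵢ) over the active causes.
Numerator (weight on configurations with actual drug use): 0.985122*0.15 = 0.147768
Normalizer over all consistent configurations: 0.972448*0.85 + 0.985122*0.15 = 0.974349
P(actual drug use | positive screen, poppy-seed meal, lab handling error) = 0.147768/0.974349 ≈ 0.1517

P(actual drug use | positive screen, poppy-seed meal, lab handling error) ≈ 0.1517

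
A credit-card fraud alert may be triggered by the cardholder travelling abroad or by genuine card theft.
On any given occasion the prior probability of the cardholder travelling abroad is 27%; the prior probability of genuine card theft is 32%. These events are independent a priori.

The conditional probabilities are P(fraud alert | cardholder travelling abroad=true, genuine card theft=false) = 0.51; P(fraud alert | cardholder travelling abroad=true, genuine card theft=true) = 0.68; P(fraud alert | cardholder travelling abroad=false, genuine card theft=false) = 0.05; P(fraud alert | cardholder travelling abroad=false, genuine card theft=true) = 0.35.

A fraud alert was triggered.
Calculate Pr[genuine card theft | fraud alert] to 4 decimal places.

Pr[genuine card theft | fraud alert] ≈ 0.5426

P(fraud alert) = 0.05·0.73·0.68 + 0.35·0.73·0.32 + 0.51·0.27·0.68 + 0.68·0.27·0.32 = 0.024820 + 0.081760 + 0.093636 + 0.058752 = 0.258968
The genuine card theft-present share is 0.081760 + 0.058752 = 0.140512.
So P(genuine card theft | fraud alert) = 0.140512/0.258968 ≈ 0.5426.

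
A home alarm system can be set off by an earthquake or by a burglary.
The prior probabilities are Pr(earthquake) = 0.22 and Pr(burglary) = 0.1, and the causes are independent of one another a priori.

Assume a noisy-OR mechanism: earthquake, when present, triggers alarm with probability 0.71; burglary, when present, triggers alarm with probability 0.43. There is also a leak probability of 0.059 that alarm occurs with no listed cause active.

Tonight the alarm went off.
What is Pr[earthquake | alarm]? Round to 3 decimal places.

Under noisy-OR, P(alarm | causes) = 1 − (1−0.059)·∏(1−qᵢ) over the active causes.
Enumerate the 4 (earthquake, burglary) configurations and weight by the priors:
  P(alarm) = 0.059×0.78×0.9 + 0.46363×0.78×0.1 + 0.72711×0.22×0.9 + 0.844453×0.22×0.1
        = 0.041418 + 0.036163 + 0.143968 + 0.018578 = 0.240127
Configurations with earthquake contribute 0.162546, so
  P(earthquake | alarm) = 0.162546 / 0.240127 ≈ 0.677

Pr[earthquake | alarm] ≈ 0.677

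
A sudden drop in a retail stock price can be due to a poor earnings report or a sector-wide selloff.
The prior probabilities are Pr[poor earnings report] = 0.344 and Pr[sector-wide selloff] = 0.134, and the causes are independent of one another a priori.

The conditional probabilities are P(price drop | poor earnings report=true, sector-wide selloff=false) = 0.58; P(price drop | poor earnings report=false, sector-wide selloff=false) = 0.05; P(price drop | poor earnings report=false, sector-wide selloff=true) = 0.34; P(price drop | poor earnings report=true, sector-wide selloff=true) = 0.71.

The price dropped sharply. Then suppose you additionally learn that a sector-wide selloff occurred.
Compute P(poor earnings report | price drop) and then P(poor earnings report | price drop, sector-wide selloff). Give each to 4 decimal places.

Enumerate the 4 (poor earnings report, sector-wide selloff) configurations and weight by the priors:
  P(price drop) = 0.05×0.656×0.866 + 0.34×0.656×0.134 + 0.58×0.344×0.866 + 0.71×0.344×0.134
        = 0.028405 + 0.029887 + 0.172784 + 0.032728 = 0.263804
Keeping only the poor earnings report-present terms gives 0.205512, so
  P(poor earnings report | price drop) = 0.205512 / 0.263804 ≈ 0.7790

With the extra evidence:
Enumerate both values of poor earnings report and weight by the priors:
  P(price drop | sector-wide selloff) = 0.34·0.656 + 0.71·0.344
        = 0.223040 + 0.244240 = 0.467280
Configurations with poor earnings report contribute 0.244240, so
  P(poor earnings report | price drop, sector-wide selloff) = 0.244240 / 0.467280 ≈ 0.5227
— sector-wide selloff explains away the evidence for poor earnings report.

P(poor earnings report | price drop) ≈ 0.7790; P(poor earnings report | price drop, sector-wide selloff) ≈ 0.5227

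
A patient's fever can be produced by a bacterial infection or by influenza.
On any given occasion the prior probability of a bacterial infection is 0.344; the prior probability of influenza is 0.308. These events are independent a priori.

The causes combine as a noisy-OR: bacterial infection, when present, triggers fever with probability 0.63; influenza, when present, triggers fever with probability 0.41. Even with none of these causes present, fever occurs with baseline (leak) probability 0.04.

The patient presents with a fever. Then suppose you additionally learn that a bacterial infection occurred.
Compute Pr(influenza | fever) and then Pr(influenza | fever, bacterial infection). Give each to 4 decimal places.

Pr(influenza | fever) ≈ 0.4996; Pr(influenza | fever, bacterial infection) ≈ 0.3530

Under noisy-OR, P(fever | causes) = 1 − (1−0.04)·∏(1−qᵢ) over the active causes.
For the numerator, keep only influenza=true terms: 0.087608 + 0.083748 = 0.171356
Normalizer over all consistent configurations: 0.04*0.656*0.692 + 0.4336*0.656*0.308 + 0.6448*0.344*0.692 + 0.790432*0.344*0.308 = 0.343007
P(influenza | fever) = 0.171356/0.343007 ≈ 0.4996

With the extra evidence:
Weight on influenza=true, given the evidence: 0.790432×0.308 = 0.243453
Denominator P(fever | bacterial infection): 0.6448×0.692 + 0.790432×0.308 = 0.689655
P(influenza | fever, bacterial infection) = 0.243453/0.689655 ≈ 0.3530
— bacterial infection explains away the evidence for influenza.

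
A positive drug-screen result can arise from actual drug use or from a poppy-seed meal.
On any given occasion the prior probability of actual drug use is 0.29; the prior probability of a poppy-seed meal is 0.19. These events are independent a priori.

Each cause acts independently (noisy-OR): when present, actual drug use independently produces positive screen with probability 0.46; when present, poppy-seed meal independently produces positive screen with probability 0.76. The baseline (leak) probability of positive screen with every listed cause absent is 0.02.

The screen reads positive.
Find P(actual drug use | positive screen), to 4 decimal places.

P(actual drug use | positive screen) ≈ 0.5805

Under noisy-OR, P(positive screen | causes) = 1 − (1−0.02)·∏(1−qᵢ) over the active causes.
P(positive screen) = 0.02×0.71×0.81 + 0.7648×0.71×0.19 + 0.4708×0.29×0.81 + 0.872992×0.29×0.19 = 0.011502 + 0.103172 + 0.110591 + 0.048102 = 0.273367
Of this, 0.158693 comes from 0.110591 + 0.048102 (the actual drug use=true cases).
So P(actual drug use | positive screen) = 0.158693/0.273367 ≈ 0.5805.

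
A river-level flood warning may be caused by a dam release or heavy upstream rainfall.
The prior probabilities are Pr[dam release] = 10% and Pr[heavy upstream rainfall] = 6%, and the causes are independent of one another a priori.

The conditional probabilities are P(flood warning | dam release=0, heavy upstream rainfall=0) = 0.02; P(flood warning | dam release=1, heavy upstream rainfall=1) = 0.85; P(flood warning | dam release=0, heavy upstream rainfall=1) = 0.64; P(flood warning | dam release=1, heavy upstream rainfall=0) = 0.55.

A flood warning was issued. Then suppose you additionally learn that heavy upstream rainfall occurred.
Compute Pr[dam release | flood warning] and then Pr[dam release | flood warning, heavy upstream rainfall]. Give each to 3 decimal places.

Numerator (weight on configurations with dam release): 0.051700 + 0.005100 = 0.056800
Denominator P(flood warning): 0.02*0.9*0.94 + 0.64*0.9*0.06 + 0.55*0.1*0.94 + 0.85*0.1*0.06 = 0.108280
Posterior = 0.056800 / 0.108280 ≈ 0.525

Now condition on the additional information:
P(flood warning | heavy upstream rainfall) = 0.64×0.9 + 0.85×0.1 = 0.576000 + 0.085000 = 0.661000
The dam release-present share is 0.85×0.1 = 0.085000.
Hence the posterior is 0.085000/0.661000 ≈ 0.129.
This is intercausal reasoning (explaining away): once heavy upstream rainfall accounts for the flood warning, dam release becomes less likely.

Pr[dam release | flood warning] ≈ 0.525; Pr[dam release | flood warning, heavy upstream rainfall] ≈ 0.129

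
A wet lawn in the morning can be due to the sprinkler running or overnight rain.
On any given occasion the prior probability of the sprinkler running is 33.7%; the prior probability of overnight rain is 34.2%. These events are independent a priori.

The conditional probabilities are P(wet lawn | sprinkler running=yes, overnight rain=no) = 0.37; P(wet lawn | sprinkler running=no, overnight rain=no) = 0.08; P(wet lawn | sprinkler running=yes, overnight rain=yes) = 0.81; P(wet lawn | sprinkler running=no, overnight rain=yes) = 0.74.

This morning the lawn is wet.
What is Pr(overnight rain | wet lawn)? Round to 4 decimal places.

Pr(overnight rain | wet lawn) ≈ 0.6907

For the numerator, keep only overnight rain=true terms: 0.167792 + 0.093356 = 0.261148
Normalizer over all consistent configurations: 0.08×0.663×0.658 + 0.74×0.663×0.342 + 0.37×0.337×0.658 + 0.81×0.337×0.342 = 0.378094
P(overnight rain | wet lawn) = 0.261148/0.378094 ≈ 0.6907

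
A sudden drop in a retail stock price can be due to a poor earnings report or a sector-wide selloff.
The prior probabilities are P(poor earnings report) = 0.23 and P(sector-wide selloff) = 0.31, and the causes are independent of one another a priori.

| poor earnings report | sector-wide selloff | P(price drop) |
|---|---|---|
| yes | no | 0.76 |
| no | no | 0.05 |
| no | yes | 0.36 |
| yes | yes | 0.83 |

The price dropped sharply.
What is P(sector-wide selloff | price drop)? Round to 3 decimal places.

P(sector-wide selloff | price drop) ≈ 0.496

For the numerator, keep only sector-wide selloff=true terms: 0.085932 + 0.059179 = 0.145111
Normalizer over all consistent configurations: 0.05·0.77·0.69 + 0.36·0.77·0.31 + 0.76·0.23·0.69 + 0.83·0.23·0.31 = 0.292288
P(sector-wide selloff | price drop) = 0.145111/0.292288 ≈ 0.496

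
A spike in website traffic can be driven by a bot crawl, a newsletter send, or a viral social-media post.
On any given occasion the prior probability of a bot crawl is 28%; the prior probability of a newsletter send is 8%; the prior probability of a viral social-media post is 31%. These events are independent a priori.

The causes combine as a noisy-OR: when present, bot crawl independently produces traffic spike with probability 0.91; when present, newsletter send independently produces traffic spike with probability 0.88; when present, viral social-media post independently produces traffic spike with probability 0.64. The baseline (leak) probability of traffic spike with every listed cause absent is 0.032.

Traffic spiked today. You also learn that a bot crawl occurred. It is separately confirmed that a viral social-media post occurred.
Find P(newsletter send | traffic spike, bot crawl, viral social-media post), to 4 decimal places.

P(newsletter send | traffic spike, bot crawl, viral social-media post) ≈ 0.0821

Under noisy-OR, P(traffic spike | causes) = 1 − (1−0.032)·∏(1−qᵢ) over the active causes.
Enumerate both values of newsletter send and weight by the priors:
  P(traffic spike | bot crawl, viral social-media post) = 0.968637×0.92 + 0.996236×0.08
        = 0.891146 + 0.079699 = 0.970845
The terms with newsletter send present sum to 0.079699, so
  P(newsletter send | traffic spike, bot crawl, viral social-media post) = 0.079699 / 0.970845 ≈ 0.0821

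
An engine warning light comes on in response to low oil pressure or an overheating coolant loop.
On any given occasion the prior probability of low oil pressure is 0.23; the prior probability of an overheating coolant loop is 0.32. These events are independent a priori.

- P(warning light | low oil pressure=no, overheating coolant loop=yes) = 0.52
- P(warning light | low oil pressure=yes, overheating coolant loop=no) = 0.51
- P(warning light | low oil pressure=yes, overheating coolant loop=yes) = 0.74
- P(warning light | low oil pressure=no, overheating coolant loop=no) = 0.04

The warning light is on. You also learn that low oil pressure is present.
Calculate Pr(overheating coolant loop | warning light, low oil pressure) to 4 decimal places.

Pr(overheating coolant loop | warning light, low oil pressure) ≈ 0.4058

Enumerate both values of overheating coolant loop and weight by the priors:
  P(warning light | low oil pressure) = 0.51×0.68 + 0.74×0.32
        = 0.346800 + 0.236800 = 0.583600
Keeping only the overheating coolant loop-present terms gives 0.236800, so
  P(overheating coolant loop | warning light, low oil pressure) = 0.236800 / 0.583600 ≈ 0.4058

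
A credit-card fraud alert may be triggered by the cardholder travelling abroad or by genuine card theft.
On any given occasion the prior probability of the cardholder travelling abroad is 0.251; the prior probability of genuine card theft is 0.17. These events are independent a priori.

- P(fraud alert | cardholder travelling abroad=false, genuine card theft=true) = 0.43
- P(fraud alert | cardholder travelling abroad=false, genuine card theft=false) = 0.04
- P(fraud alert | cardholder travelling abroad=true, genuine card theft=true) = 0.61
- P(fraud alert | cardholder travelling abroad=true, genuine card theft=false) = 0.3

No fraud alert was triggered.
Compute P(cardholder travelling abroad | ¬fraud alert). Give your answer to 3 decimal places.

For the numerator, keep only cardholder travelling abroad=true terms: 0.145831 + 0.016641 = 0.162472
Normalizer over all consistent configurations: 0.96*0.749*0.83 + 0.57*0.749*0.17 + 0.7*0.251*0.83 + 0.39*0.251*0.17 = 0.831853
Posterior = 0.162472 / 0.831853 ≈ 0.195

P(cardholder travelling abroad | ¬fraud alert) ≈ 0.195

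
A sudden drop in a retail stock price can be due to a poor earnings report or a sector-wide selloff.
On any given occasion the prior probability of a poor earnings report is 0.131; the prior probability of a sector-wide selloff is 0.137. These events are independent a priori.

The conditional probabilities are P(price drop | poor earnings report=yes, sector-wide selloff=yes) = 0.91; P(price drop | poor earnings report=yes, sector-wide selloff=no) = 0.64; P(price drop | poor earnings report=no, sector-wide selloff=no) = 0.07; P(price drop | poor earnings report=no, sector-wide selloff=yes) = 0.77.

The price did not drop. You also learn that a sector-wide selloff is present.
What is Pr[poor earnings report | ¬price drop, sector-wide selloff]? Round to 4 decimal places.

Pr[poor earnings report | ¬price drop, sector-wide selloff] ≈ 0.0557

Numerator (weight on configurations with poor earnings report): 0.09·0.131 = 0.011790
Normalizer over all consistent configurations: 0.23·0.869 + 0.09·0.131 = 0.211660
Posterior = 0.011790 / 0.211660 ≈ 0.0557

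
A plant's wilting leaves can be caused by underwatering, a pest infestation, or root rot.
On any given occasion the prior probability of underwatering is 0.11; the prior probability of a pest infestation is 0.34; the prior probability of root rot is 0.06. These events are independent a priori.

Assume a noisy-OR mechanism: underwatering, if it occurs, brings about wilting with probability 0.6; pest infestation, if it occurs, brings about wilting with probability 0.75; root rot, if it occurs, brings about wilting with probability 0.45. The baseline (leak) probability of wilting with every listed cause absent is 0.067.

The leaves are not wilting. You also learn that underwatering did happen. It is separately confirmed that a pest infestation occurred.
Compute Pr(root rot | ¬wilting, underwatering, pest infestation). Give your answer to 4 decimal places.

Pr(root rot | ¬wilting, underwatering, pest infestation) ≈ 0.0339

Under noisy-OR, P(wilting | causes) = 1 − (1−0.067)·∏(1−qᵢ) over the active causes.
P(¬wilting | underwatering, pest infestation) = 0.0933*0.94 + 0.051315*0.06 = 0.087702 + 0.003079 = 0.090781
Of this, 0.003079 comes from 0.051315*0.06 (the root rot=true cases).
So P(root rot | ¬wilting, underwatering, pest infestation) = 0.003079/0.090781 ≈ 0.0339.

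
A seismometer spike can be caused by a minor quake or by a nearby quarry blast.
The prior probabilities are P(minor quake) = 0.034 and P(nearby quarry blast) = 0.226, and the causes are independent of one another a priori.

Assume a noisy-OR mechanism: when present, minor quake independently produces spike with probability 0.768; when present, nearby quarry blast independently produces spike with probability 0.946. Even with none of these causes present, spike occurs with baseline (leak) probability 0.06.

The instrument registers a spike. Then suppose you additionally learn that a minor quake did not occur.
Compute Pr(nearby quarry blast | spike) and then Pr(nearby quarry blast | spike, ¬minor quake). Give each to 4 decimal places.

Under noisy-OR, P(spike | causes) = 1 − (1−0.06)·∏(1−qᵢ) over the active causes.
Sum P(spike|·) weighted by the priors over the 4 (minor quake, nearby quarry blast) configurations:
  P(spike) = 0.06·0.966·0.774 + 0.94924·0.966·0.226 + 0.78192·0.034·0.774 + 0.988224·0.034·0.226
        = 0.044861 + 0.207234 + 0.020577 + 0.007594 = 0.280266
Keeping only the nearby quarry blast-present terms gives 0.214828, so
  P(nearby quarry blast | spike) = 0.214828 / 0.280266 ≈ 0.7665

Now condition on the additional information:
P(spike | ¬minor quake) = 0.06·0.774 + 0.94924·0.226 = 0.046440 + 0.214528 = 0.260968
Restricting to configurations with nearby quarry blast present: 0.94924·0.226 = 0.214528.
Hence the posterior is 0.214528/0.260968 ≈ 0.8220.

Pr(nearby quarry blast | spike) ≈ 0.7665; Pr(nearby quarry blast | spike, ¬minor quake) ≈ 0.8220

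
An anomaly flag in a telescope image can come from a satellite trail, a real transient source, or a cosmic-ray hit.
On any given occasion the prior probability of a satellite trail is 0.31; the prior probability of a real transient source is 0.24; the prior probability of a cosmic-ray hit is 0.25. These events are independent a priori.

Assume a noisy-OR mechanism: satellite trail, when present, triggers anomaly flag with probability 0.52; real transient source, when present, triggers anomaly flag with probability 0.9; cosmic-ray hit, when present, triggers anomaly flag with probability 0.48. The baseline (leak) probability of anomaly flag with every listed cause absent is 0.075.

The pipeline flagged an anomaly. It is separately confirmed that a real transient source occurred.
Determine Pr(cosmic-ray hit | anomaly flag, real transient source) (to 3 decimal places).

Pr(cosmic-ray hit | anomaly flag, real transient source) ≈ 0.257

Under noisy-OR, P(anomaly flag | causes) = 1 − (1−0.075)·∏(1−qᵢ) over the active causes.
For the numerator, keep only cosmic-ray hit=true terms: 0.164203 + 0.075711 = 0.239914
The normalizing constant is 0.9075*0.69*0.75 + 0.9519*0.69*0.25 + 0.9556*0.31*0.75 + 0.976912*0.31*0.25 = 0.931722
P(cosmic-ray hit | anomaly flag, real transient source) = 0.239914/0.931722 ≈ 0.257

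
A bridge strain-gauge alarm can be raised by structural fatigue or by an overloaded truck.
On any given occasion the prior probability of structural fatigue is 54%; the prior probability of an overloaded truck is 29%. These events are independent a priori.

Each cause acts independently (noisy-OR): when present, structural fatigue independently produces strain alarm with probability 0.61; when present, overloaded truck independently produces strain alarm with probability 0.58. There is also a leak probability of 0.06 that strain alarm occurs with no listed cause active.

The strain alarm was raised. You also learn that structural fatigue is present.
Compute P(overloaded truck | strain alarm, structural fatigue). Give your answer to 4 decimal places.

P(overloaded truck | strain alarm, structural fatigue) ≈ 0.3530

Under noisy-OR, P(strain alarm | causes) = 1 − (1−0.06)·∏(1−qᵢ) over the active causes.
Numerator (weight on configurations with overloaded truck): 0.846028*0.29 = 0.245348
The normalizing constant is 0.6334*0.71 + 0.846028*0.29 = 0.695062
P(overloaded truck | strain alarm, structural fatigue) = 0.245348/0.695062 ≈ 0.3530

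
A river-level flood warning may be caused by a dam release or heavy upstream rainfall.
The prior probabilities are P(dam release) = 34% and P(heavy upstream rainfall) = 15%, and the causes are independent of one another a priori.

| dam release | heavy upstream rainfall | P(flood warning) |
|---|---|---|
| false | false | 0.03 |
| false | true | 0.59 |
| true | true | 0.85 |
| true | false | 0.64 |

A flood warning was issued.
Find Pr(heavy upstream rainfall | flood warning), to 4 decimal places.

Pr(heavy upstream rainfall | flood warning) ≈ 0.3352

Enumerate the 4 (dam release, heavy upstream rainfall) configurations and weight by the priors:
  P(flood warning) = 0.03*0.66*0.85 + 0.59*0.66*0.15 + 0.64*0.34*0.85 + 0.85*0.34*0.15
        = 0.016830 + 0.058410 + 0.184960 + 0.043350 = 0.303550
The terms with heavy upstream rainfall present sum to 0.101760, so
  P(heavy upstream rainfall | flood warning) = 0.101760 / 0.303550 ≈ 0.3352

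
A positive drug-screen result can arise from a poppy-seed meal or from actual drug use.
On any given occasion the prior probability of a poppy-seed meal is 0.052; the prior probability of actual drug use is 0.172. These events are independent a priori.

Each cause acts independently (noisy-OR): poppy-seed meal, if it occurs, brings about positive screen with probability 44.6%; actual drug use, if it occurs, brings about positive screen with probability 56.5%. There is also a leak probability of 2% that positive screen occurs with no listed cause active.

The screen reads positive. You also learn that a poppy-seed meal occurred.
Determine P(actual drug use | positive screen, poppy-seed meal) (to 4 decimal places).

P(actual drug use | positive screen, poppy-seed meal) ≈ 0.2577

Under noisy-OR, P(positive screen | causes) = 1 − (1−0.02)·∏(1−qᵢ) over the active causes.
Weight on actual drug use=true, given the evidence: 0.76383×0.172 = 0.131379
The normalizing constant is 0.45708×0.828 + 0.76383×0.172 = 0.509841
Posterior = 0.131379 / 0.509841 ≈ 0.2577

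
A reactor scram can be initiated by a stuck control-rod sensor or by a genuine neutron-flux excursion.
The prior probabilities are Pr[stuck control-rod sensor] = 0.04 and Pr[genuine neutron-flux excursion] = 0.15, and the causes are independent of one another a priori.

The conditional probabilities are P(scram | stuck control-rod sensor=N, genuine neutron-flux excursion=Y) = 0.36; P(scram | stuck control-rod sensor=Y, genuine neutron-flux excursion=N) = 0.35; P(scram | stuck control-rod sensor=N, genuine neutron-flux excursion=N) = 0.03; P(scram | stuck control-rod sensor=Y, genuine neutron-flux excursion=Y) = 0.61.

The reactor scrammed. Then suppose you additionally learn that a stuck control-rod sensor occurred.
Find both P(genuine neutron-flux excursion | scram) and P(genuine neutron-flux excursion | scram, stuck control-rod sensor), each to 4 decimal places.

P(genuine neutron-flux excursion | scram) ≈ 0.6040; P(genuine neutron-flux excursion | scram, stuck control-rod sensor) ≈ 0.2352

P(scram) = 0.03·0.96·0.85 + 0.36·0.96·0.15 + 0.35·0.04·0.85 + 0.61·0.04·0.15 = 0.024480 + 0.051840 + 0.011900 + 0.003660 = 0.091880
Restricting to configurations with genuine neutron-flux excursion present: 0.051840 + 0.003660 = 0.055500.
Hence the posterior is 0.055500/0.091880 ≈ 0.6040.

Now condition on the additional information:
For the numerator, keep only genuine neutron-flux excursion=true terms: 0.61·0.15 = 0.091500
The normalizing constant is 0.35·0.85 + 0.61·0.15 = 0.389000
P(genuine neutron-flux excursion | scram, stuck control-rod sensor) = 0.091500/0.389000 ≈ 0.2352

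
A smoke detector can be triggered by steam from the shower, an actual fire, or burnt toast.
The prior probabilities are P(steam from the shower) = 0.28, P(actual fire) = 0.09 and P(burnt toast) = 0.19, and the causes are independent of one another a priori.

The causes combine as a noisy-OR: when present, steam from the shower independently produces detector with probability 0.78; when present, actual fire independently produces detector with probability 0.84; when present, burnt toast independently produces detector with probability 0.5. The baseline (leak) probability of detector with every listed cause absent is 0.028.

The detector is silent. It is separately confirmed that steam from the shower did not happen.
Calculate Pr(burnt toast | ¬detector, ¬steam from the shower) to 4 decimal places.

Under noisy-OR, P(detector | causes) = 1 − (1−0.028)·∏(1−qᵢ) over the active causes.
Numerator (weight on configurations with burnt toast): 0.084029 + 0.001330 = 0.085359
Denominator P(¬detector | ¬steam from the shower): 0.972*0.91*0.81 + 0.486*0.91*0.19 + 0.15552*0.09*0.81 + 0.07776*0.09*0.19 = 0.813157
Posterior = 0.085359 / 0.813157 ≈ 0.1050

Pr(burnt toast | ¬detector, ¬steam from the shower) ≈ 0.1050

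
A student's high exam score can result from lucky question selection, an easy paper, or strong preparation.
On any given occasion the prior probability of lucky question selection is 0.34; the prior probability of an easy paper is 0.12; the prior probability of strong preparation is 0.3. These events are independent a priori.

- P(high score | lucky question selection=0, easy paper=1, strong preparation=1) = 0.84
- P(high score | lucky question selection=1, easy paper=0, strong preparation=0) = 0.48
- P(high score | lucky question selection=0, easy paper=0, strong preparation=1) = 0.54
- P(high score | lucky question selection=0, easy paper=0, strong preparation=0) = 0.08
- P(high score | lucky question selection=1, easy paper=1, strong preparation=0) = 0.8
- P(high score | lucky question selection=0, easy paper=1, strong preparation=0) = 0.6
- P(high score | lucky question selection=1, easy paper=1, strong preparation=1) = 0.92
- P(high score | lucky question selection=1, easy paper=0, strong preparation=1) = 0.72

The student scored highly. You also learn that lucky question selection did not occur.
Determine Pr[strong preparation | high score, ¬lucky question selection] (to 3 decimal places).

Pr[strong preparation | high score, ¬lucky question selection] ≈ 0.634

By total probability over the 4 (easy paper, strong preparation) configurations:
  P(high score | ¬lucky question selection) = 0.08*0.88*0.7 + 0.54*0.88*0.3 + 0.6*0.12*0.7 + 0.84*0.12*0.3
        = 0.049280 + 0.142560 + 0.050400 + 0.030240 = 0.272480
The terms with strong preparation present sum to 0.172800, so
  P(strong preparation | high score, ¬lucky question selection) = 0.172800 / 0.272480 ≈ 0.634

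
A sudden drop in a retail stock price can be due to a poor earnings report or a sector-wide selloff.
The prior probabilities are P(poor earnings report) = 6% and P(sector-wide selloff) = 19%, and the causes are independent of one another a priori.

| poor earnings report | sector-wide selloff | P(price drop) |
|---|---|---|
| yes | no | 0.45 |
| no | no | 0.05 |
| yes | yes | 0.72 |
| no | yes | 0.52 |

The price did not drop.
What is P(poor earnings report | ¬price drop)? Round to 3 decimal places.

P(¬price drop) = 0.95×0.94×0.81 + 0.48×0.94×0.19 + 0.55×0.06×0.81 + 0.28×0.06×0.19 = 0.723330 + 0.085728 + 0.026730 + 0.003192 = 0.838980
Restricting to configurations with poor earnings report present: 0.026730 + 0.003192 = 0.029922.
So P(poor earnings report | ¬price drop) = 0.029922/0.838980 ≈ 0.036.

P(poor earnings report | ¬price drop) ≈ 0.036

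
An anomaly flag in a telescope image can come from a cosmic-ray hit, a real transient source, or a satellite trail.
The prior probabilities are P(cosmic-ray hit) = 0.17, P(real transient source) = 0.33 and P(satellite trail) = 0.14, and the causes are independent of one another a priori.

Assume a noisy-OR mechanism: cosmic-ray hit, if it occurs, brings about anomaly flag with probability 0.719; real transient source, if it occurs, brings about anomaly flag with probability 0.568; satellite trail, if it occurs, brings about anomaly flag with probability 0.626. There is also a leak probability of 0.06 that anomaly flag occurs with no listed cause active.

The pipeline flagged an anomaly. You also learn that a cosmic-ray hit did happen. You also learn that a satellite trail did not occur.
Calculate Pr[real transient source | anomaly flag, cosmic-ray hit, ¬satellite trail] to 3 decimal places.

Under noisy-OR, P(anomaly flag | causes) = 1 − (1−0.06)·∏(1−qᵢ) over the active causes.
P(anomaly flag | cosmic-ray hit, ¬satellite trail) = 0.73586*0.67 + 0.885892*0.33 = 0.493026 + 0.292344 = 0.785370
Restricting to configurations with real transient source present: 0.885892*0.33 = 0.292344.
So P(real transient source | anomaly flag, cosmic-ray hit, ¬satellite trail) = 0.292344/0.785370 ≈ 0.372.

Pr[real transient source | anomaly flag, cosmic-ray hit, ¬satellite trail] ≈ 0.372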